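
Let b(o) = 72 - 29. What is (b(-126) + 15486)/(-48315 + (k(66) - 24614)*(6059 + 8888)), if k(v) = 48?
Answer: -15529/367236317 ≈ -4.2286e-5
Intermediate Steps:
b(o) = 43
(b(-126) + 15486)/(-48315 + (k(66) - 24614)*(6059 + 8888)) = (43 + 15486)/(-48315 + (48 - 24614)*(6059 + 8888)) = 15529/(-48315 - 24566*14947) = 15529/(-48315 - 367188002) = 15529/(-367236317) = 15529*(-1/367236317) = -15529/367236317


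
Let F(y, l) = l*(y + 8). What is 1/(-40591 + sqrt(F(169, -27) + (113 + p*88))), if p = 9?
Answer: -40591/1647633155 - I*sqrt(3874)/1647633155 ≈ -2.4636e-5 - 3.7776e-8*I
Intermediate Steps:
F(y, l) = l*(8 + y)
1/(-40591 + sqrt(F(169, -27) + (113 + p*88))) = 1/(-40591 + sqrt(-27*(8 + 169) + (113 + 9*88))) = 1/(-40591 + sqrt(-27*177 + (113 + 792))) = 1/(-40591 + sqrt(-4779 + 905)) = 1/(-40591 + sqrt(-3874)) = 1/(-40591 + I*sqrt(3874))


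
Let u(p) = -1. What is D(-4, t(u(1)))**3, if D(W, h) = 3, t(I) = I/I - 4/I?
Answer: 27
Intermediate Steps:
t(I) = 1 - 4/I
D(-4, t(u(1)))**3 = 3**3 = 27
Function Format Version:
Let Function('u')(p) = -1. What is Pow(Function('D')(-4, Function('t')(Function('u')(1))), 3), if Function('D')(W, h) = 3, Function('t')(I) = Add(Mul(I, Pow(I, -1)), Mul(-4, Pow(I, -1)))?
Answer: 27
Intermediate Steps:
Function('t')(I) = Add(1, Mul(-4, Pow(I, -1)))
Pow(Function('D')(-4, Function('t')(Function('u')(1))), 3) = Pow(3, 3) = 27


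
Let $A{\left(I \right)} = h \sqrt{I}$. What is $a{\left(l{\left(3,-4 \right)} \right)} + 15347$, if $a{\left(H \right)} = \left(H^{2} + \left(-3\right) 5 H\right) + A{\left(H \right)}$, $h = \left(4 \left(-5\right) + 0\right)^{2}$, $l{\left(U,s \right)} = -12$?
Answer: $15671 + 800 i \sqrt{3} \approx 15671.0 + 1385.6 i$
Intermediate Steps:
$h = 400$ ($h = \left(-20 + 0\right)^{2} = \left(-20\right)^{2} = 400$)
$A{\left(I \right)} = 400 \sqrt{I}$
$a{\left(H \right)} = H^{2} - 15 H + 400 \sqrt{H}$ ($a{\left(H \right)} = \left(H^{2} + \left(-3\right) 5 H\right) + 400 \sqrt{H} = \left(H^{2} - 15 H\right) + 400 \sqrt{H} = H^{2} - 15 H + 400 \sqrt{H}$)
$a{\left(l{\left(3,-4 \right)} \right)} + 15347 = \left(\left(-12\right)^{2} - -180 + 400 \sqrt{-12}\right) + 15347 = \left(144 + 180 + 400 \cdot 2 i \sqrt{3}\right) + 15347 = \left(144 + 180 + 800 i \sqrt{3}\right) + 15347 = \left(324 + 800 i \sqrt{3}\right) + 15347 = 15671 + 800 i \sqrt{3}$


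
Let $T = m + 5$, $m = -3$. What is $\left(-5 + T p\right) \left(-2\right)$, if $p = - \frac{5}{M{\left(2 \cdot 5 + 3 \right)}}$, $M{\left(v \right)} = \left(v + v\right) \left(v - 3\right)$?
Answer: $\frac{131}{13} \approx 10.077$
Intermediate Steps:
$T = 2$ ($T = -3 + 5 = 2$)
$M{\left(v \right)} = 2 v \left(-3 + v\right)$
$p = - \frac{1}{52}$ ($p = - \frac{5}{2 \left(2 \cdot 5 + 3\right) \left(-3 + \left(2 \cdot 5 + 3\right)\right)} = - \frac{5}{2 \left(10 + 3\right) \left(-3 + \left(10 + 3\right)\right)} = - \frac{5}{2 \cdot 13 \left(-3 + 13\right)} = - \frac{5}{2 \cdot 13 \cdot 10} = - \frac{5}{260} = \left(-5\right) \frac{1}{260} = - \frac{1}{52} \approx -0.019231$)
$\left(-5 + T p\right) \left(-2\right) = \left(-5 + 2 \left(- \frac{1}{52}\right)\right) \left(-2\right) = \left(-5 - \frac{1}{26}\right) \left(-2\right) = \left(- \frac{131}{26}\right) \left(-2\right) = \frac{131}{13}$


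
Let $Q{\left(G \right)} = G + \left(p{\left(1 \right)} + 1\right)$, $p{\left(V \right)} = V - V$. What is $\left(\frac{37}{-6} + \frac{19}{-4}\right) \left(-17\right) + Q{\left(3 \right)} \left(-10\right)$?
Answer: $\frac{1747}{12} \approx 145.58$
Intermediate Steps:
$p{\left(V \right)} = 0$
$Q{\left(G \right)} = 1 + G$ ($Q{\left(G \right)} = G + \left(0 + 1\right) = G + 1 = 1 + G$)
$\left(\frac{37}{-6} + \frac{19}{-4}\right) \left(-17\right) + Q{\left(3 \right)} \left(-10\right) = \left(\frac{37}{-6} + \frac{19}{-4}\right) \left(-17\right) + \left(1 + 3\right) \left(-10\right) = \left(37 \left(- \frac{1}{6}\right) + 19 \left(- \frac{1}{4}\right)\right) \left(-17\right) + 4 \left(-10\right) = \left(- \frac{37}{6} - \frac{19}{4}\right) \left(-17\right) - 40 = \left(- \frac{131}{12}\right) \left(-17\right) - 40 = \frac{2227}{12} - 40 = \frac{1747}{12}$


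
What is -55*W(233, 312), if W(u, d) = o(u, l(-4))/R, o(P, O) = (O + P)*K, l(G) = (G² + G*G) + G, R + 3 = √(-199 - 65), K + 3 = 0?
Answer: -43065/91 - 28710*I*√66/91 ≈ -473.24 - 2563.1*I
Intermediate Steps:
K = -3 (K = -3 + 0 = -3)
R = -3 + 2*I*√66 (R = -3 + √(-199 - 65) = -3 + √(-264) = -3 + 2*I*√66 ≈ -3.0 + 16.248*I)
l(G) = G + 2*G² (l(G) = (G² + G²) + G = 2*G² + G = G + 2*G²)
o(P, O) = -3*O - 3*P (o(P, O) = (O + P)*(-3) = -3*O - 3*P)
W(u, d) = (-84 - 3*u)/(-3 + 2*I*√66) (W(u, d) = (-(-12)*(1 + 2*(-4)) - 3*u)/(-3 + 2*I*√66) = (-(-12)*(1 - 8) - 3*u)/(-3 + 2*I*√66) = (-(-12)*(-7) - 3*u)/(-3 + 2*I*√66) = (-3*28 - 3*u)/(-3 + 2*I*√66) = (-84 - 3*u)/(-3 + 2*I*√66))
-55*W(233, 312) = -55*(84 + 3*233)/(3 - 2*I*√66) = -55*(84 + 699)/(3 - 2*I*√66) = -55*783/(3 - 2*I*√66) = -43065/(3 - 2*I*√66)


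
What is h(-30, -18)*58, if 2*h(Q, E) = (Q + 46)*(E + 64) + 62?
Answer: 23142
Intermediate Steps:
h(Q, E) = 31 + (46 + Q)*(64 + E)/2 (h(Q, E) = ((Q + 46)*(E + 64) + 62)/2 = ((46 + Q)*(64 + E) + 62)/2 = (62 + (46 + Q)*(64 + E))/2 = 31 + (46 + Q)*(64 + E)/2)
h(-30, -18)*58 = (1503 + 23*(-18) + 32*(-30) + (1/2)*(-18)*(-30))*58 = (1503 - 414 - 960 + 270)*58 = 399*58 = 23142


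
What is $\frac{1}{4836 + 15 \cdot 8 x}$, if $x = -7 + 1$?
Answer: $\frac{1}{4116} \approx 0.00024295$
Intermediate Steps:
$x = -6$
$\frac{1}{4836 + 15 \cdot 8 x} = \frac{1}{4836 + 15 \cdot 8 \left(-6\right)} = \frac{1}{4836 + 120 \left(-6\right)} = \frac{1}{4836 - 720} = \frac{1}{4116}$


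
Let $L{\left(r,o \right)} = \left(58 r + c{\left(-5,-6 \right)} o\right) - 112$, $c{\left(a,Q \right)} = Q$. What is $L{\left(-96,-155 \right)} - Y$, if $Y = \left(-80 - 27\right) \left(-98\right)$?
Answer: $-15236$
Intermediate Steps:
$L{\left(r,o \right)} = -112 - 6 o + 58 r$ ($L{\left(r,o \right)} = \left(58 r - 6 o\right) - 112 = \left(- 6 o + 58 r\right) - 112 = -112 - 6 o + 58 r$)
$Y = 10486$ ($Y = \left(-80 - 27\right) \left(-98\right) = \left(-107\right) \left(-98\right) = 10486$)
$L{\left(-96,-155 \right)} - Y = \left(-112 - -930 + 58 \left(-96\right)\right) - 10486 = \left(-112 + 930 - 5568\right) - 10486 = -4750 - 10486 = -15236$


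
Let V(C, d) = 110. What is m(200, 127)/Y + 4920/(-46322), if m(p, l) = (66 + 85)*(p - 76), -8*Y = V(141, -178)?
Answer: -1734801556/1273855 ≈ -1361.9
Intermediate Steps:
Y = -55/4 (Y = -⅛*110 = -55/4 ≈ -13.750)
m(p, l) = -11476 + 151*p (m(p, l) = 151*(-76 + p) = -11476 + 151*p)
m(200, 127)/Y + 4920/(-46322) = (-11476 + 151*200)/(-55/4) + 4920/(-46322) = (-11476 + 30200)*(-4/55) + 4920*(-1/46322) = 18724*(-4/55) - 2460/23161 = -74896/55 - 2460/23161 = -1734801556/1273855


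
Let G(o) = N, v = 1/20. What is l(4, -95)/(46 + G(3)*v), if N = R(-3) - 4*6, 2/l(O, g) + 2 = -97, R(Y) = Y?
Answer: -40/88407 ≈ -0.00045245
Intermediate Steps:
l(O, g) = -2/99 (l(O, g) = 2/(-2 - 97) = 2/(-99) = 2*(-1/99) = -2/99)
N = -27 (N = -3 - 4*6 = -3 - 24 = -27)
v = 1/20 ≈ 0.050000
G(o) = -27
l(4, -95)/(46 + G(3)*v) = -2/(99*(46 - 27*1/20)) = -2/(99*(46 - 27/20)) = -2/(99*893/20) = -2/99*20/893 = -40/88407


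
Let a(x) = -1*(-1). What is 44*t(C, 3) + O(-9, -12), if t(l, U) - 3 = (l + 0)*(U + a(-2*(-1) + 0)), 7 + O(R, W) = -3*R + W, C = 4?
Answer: 844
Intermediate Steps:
O(R, W) = -7 + W - 3*R (O(R, W) = -7 + (-3*R + W) = -7 + (W - 3*R) = -7 + W - 3*R)
a(x) = 1
t(l, U) = 3 + l*(1 + U) (t(l, U) = 3 + (l + 0)*(U + 1) = 3 + l*(1 + U))
44*t(C, 3) + O(-9, -12) = 44*(3 + 4 + 3*4) + (-7 - 12 - 3*(-9)) = 44*(3 + 4 + 12) + (-7 - 12 + 27) = 44*19 + 8 = 836 + 8 = 844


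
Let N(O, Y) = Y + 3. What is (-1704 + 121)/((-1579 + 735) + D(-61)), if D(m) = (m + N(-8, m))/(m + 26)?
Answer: 7915/4203 ≈ 1.8832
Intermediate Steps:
N(O, Y) = 3 + Y
D(m) = (3 + 2*m)/(26 + m) (D(m) = (m + (3 + m))/(m + 26) = (3 + 2*m)/(26 + m))
(-1704 + 121)/((-1579 + 735) + D(-61)) = (-1704 + 121)/((-1579 + 735) + (3 + 2*(-61))/(26 - 61)) = -1583/(-844 + (3 - 122)/(-35)) = -1583/(-844 - 1/35*(-119)) = -1583/(-844 + 17/5) = -1583/(-4203/5) = -1583*(-5/4203) = 7915/4203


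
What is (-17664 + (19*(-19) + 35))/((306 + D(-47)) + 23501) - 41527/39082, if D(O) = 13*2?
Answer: -1692798171/931441306 ≈ -1.8174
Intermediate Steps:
D(O) = 26
(-17664 + (19*(-19) + 35))/((306 + D(-47)) + 23501) - 41527/39082 = (-17664 + (19*(-19) + 35))/((306 + 26) + 23501) - 41527/39082 = (-17664 + (-361 + 35))/(332 + 23501) - 41527*1/39082 = (-17664 - 326)/23833 - 41527/39082 = -17990*1/23833 - 41527/39082 = -17990/23833 - 41527/39082 = -1692798171/931441306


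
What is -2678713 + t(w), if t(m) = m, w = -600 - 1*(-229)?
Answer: -2679084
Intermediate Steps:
w = -371 (w = -600 + 229 = -371)
-2678713 + t(w) = -2678713 - 371 = -2679084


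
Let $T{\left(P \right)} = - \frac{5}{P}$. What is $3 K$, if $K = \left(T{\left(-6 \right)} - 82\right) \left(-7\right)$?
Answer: $\frac{3409}{2} \approx 1704.5$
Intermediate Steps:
$K = \frac{3409}{6}$ ($K = \left(- \frac{5}{-6} - 82\right) \left(-7\right) = \left(\left(-5\right) \left(- \frac{1}{6}\right) - 82\right) \left(-7\right) = \left(\frac{5}{6} - 82\right) \left(-7\right) = \left(- \frac{487}{6}\right) \left(-7\right) = \frac{3409}{6} \approx 568.17$)
$3 K = 3 \cdot \frac{3409}{6} = \frac{3409}{2}$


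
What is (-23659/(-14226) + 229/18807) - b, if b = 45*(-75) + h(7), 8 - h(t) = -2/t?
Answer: 2102816735521/624279558 ≈ 3368.4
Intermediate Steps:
h(t) = 8 + 2/t (h(t) = 8 - (-2)/t = 8 + 2/t)
b = -23567/7 (b = 45*(-75) + (8 + 2/7) = -3375 + (8 + 2*(1/7)) = -3375 + (8 + 2/7) = -3375 + 58/7 = -23567/7 ≈ -3366.7)
(-23659/(-14226) + 229/18807) - b = (-23659/(-14226) + 229/18807) - 1*(-23567/7) = (-23659*(-1/14226) + 229*(1/18807)) + 23567/7 = (23659/14226 + 229/18807) + 23567/7 = 149404189/89182794 + 23567/7 = 2102816735521/624279558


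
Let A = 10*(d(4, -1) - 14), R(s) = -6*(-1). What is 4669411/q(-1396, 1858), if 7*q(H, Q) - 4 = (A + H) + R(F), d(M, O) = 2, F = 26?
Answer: -32685877/1506 ≈ -21704.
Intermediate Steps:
R(s) = 6
A = -120 (A = 10*(2 - 14) = 10*(-12) = -120)
q(H, Q) = -110/7 + H/7 (q(H, Q) = 4/7 + ((-120 + H) + 6)/7 = 4/7 + (-114 + H)/7 = 4/7 + (-114/7 + H/7) = -110/7 + H/7)
4669411/q(-1396, 1858) = 4669411/(-110/7 + (⅐)*(-1396)) = 4669411/(-110/7 - 1396/7) = 4669411/(-1506/7) = 4669411*(-7/1506) = -32685877/1506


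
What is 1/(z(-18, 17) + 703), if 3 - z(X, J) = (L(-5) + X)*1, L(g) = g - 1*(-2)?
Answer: 1/727 ≈ 0.0013755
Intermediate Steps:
L(g) = 2 + g (L(g) = g + 2 = 2 + g)
z(X, J) = 6 - X (z(X, J) = 3 - ((2 - 5) + X) = 3 - (-3 + X) = 3 + (3 - X) = 6 - X)
1/(z(-18, 17) + 703) = 1/((6 - 1*(-18)) + 703) = 1/((6 + 18) + 703) = 1/(24 + 703) = 1/727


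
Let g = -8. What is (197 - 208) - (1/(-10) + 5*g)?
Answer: 291/10 ≈ 29.100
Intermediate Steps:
(197 - 208) - (1/(-10) + 5*g) = (197 - 208) - (1/(-10) + 5*(-8)) = -11 - (-⅒ - 40) = -11 - 1*(-401/10) = -11 + 401/10 = 291/10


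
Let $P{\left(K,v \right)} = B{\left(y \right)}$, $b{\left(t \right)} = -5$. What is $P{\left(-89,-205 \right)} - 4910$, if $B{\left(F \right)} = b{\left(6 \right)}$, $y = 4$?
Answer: $-4915$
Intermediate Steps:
$B{\left(F \right)} = -5$
$P{\left(K,v \right)} = -5$
$P{\left(-89,-205 \right)} - 4910 = -5 - 4910 = -4915$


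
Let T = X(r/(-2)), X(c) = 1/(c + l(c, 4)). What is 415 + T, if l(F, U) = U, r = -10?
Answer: 3736/9 ≈ 415.11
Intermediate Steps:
X(c) = 1/(4 + c) (X(c) = 1/(c + 4) = 1/(4 + c))
T = ⅑ (T = 1/(4 - 10/(-2)) = 1/(4 - 10*(-½)) = 1/(4 + 5) = 1/9 = ⅑ ≈ 0.11111)
415 + T = 415 + ⅑ = 3736/9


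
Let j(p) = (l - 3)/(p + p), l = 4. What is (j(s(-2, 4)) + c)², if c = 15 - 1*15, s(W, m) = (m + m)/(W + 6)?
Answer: 1/16 ≈ 0.062500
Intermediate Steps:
s(W, m) = 2*m/(6 + W) (s(W, m) = (2*m)/(6 + W) = 2*m/(6 + W))
j(p) = 1/(2*p) (j(p) = (4 - 3)/(p + p) = 1/(2*p))
c = 0 (c = 15 - 15 = 0)
(j(s(-2, 4)) + c)² = (1/(2*((2*4/(6 - 2)))) + 0)² = (1/(2*((2*4/4))) + 0)² = (1/(2*((2*4*(¼)))) + 0)² = ((½)/2 + 0)² = ((½)*(½) + 0)² = (¼ + 0)² = (¼)² = 1/16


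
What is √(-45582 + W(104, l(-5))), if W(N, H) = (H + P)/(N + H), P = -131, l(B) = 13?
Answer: 2*I*√17332939/39 ≈ 213.5*I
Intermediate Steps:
W(N, H) = (-131 + H)/(H + N) (W(N, H) = (H - 131)/(N + H) = (-131 + H)/(H + N))
√(-45582 + W(104, l(-5))) = √(-45582 + (-131 + 13)/(13 + 104)) = √(-45582 - 118/117) = √(-5333212/117) = 2*I*√17332939/39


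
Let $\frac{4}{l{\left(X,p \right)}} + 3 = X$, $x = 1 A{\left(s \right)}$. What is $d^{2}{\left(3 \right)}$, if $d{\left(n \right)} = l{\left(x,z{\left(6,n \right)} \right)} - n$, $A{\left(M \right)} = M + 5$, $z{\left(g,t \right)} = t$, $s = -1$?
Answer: $1$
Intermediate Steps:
$A{\left(M \right)} = 5 + M$
$x = 4$ ($x = 1 \left(5 - 1\right) = 1 \cdot 4 = 4$)
$l{\left(X,p \right)} = \frac{4}{-3 + X}$
$d{\left(n \right)} = 4 - n$ ($d{\left(n \right)} = \frac{4}{-3 + 4} - n = \frac{4}{1} - n = 4 \cdot 1 - n = 4 - n$)
$d^{2}{\left(3 \right)} = \left(4 - 3\right)^{2} = 1^{2} = 1$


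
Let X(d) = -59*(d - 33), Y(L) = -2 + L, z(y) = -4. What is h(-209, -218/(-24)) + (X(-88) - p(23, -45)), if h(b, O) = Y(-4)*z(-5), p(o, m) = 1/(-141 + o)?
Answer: 845235/118 ≈ 7163.0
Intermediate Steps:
X(d) = 1947 - 59*d (X(d) = -59*(-33 + d) = 1947 - 59*d)
h(b, O) = 24 (h(b, O) = (-2 - 4)*(-4) = -6*(-4) = 24)
h(-209, -218/(-24)) + (X(-88) - p(23, -45)) = 24 + ((1947 - 59*(-88)) - 1/(-141 + 23)) = 24 + ((1947 + 5192) - 1/(-118)) = 24 + (7139 - 1*(-1/118)) = 24 + (7139 + 1/118) = 24 + 842403/118 = 845235/118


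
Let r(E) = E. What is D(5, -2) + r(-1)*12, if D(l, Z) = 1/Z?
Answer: -25/2 ≈ -12.500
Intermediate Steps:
D(5, -2) + r(-1)*12 = 1/(-2) - 1*12 = -½ - 12 = -25/2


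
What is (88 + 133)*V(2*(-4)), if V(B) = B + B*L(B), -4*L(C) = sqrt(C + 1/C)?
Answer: -1768 + 221*I*sqrt(130)/2 ≈ -1768.0 + 1259.9*I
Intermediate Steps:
L(C) = -sqrt(C + 1/C)/4
V(B) = B - B*sqrt(B + 1/B)/4 (V(B) = B + B*(-sqrt(B + 1/B)/4) = B - B*sqrt(B + 1/B)/4)
(88 + 133)*V(2*(-4)) = (88 + 133)*((2*(-4))*(1 - sqrt(2*(-4) + 1/(2*(-4)))/4)) = 221*(-8*(1 - sqrt(-8 + 1/(-8))/4)) = 221*(-8*(1 - sqrt(-8 - 1/8)/4)) = 221*(-8*(1 - I*sqrt(130)/16)) = 221*(-8 + I*sqrt(130)/2) = -1768 + 221*I*sqrt(130)/2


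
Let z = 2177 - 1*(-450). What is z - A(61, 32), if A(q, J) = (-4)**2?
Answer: 2611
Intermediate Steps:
z = 2627 (z = 2177 + 450 = 2627)
A(q, J) = 16
z - A(61, 32) = 2627 - 1*16 = 2627 - 16 = 2611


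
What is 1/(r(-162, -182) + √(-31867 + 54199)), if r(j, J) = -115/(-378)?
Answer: -43470/3190872263 + 285768*√5583/3190872263 ≈ 0.0066781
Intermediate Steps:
r(j, J) = 115/378 (r(j, J) = -115*(-1/378) = 115/378)
1/(r(-162, -182) + √(-31867 + 54199)) = 1/(115/378 + √(-31867 + 54199)) = 1/(115/378 + √22332) = 1/(115/378 + 2*√5583)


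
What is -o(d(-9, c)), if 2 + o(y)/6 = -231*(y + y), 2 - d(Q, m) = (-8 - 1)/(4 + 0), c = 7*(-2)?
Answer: 11793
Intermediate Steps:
c = -14
d(Q, m) = 17/4 (d(Q, m) = 2 - (-8 - 1)/(4 + 0) = 2 - (-9)/4 = 2 - 1*(-9/4) = 2 + 9/4 = 17/4)
o(y) = -12 - 2772*y (o(y) = -12 + 6*(-231*(y + y)) = -12 + 6*(-462*y) = -12 - 2772*y)
-o(d(-9, c)) = -(-12 - 2772*17/4) = -(-12 - 11781) = -1*(-11793) = 11793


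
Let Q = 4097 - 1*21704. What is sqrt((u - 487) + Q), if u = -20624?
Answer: 9*I*sqrt(478) ≈ 196.77*I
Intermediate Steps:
Q = -17607 (Q = 4097 - 21704 = -17607)
sqrt((u - 487) + Q) = sqrt((-20624 - 487) - 17607) = sqrt(-21111 - 17607) = sqrt(-38718) = 9*I*sqrt(478)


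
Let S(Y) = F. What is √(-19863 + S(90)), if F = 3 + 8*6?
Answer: 2*I*√4953 ≈ 140.76*I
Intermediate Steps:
F = 51 (F = 3 + 48 = 51)
S(Y) = 51
√(-19863 + S(90)) = √(-19863 + 51) = √(-19812) = 2*I*√4953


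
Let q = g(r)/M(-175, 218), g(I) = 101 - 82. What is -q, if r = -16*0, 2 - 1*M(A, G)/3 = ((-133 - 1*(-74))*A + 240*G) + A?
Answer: 19/187404 ≈ 0.00010139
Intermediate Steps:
M(A, G) = 6 - 720*G + 174*A (M(A, G) = 6 - 3*(((-133 - 1*(-74))*A + 240*G) + A) = 6 - 3*(((-133 + 74)*A + 240*G) + A) = 6 - 3*((-59*A + 240*G) + A) = 6 - 3*(-58*A + 240*G) = 6 + (-720*G + 174*A) = 6 - 720*G + 174*A)
r = 0
g(I) = 19
q = -19/187404 (q = 19/(6 - 720*218 + 174*(-175)) = 19/(6 - 156960 - 30450) = 19/(-187404) = 19*(-1/187404) = -19/187404 ≈ -0.00010139)
-q = -1*(-19/187404) = 19/187404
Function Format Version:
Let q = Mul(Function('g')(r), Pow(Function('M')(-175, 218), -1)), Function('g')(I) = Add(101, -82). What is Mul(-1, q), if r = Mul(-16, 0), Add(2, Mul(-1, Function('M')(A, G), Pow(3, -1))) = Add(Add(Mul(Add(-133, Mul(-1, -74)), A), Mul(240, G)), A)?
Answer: Rational(19, 187404) ≈ 0.00010139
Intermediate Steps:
Function('M')(A, G) = Add(6, Mul(-720, G), Mul(174, A)) (Function('M')(A, G) = Add(6, Mul(-3, Add(Add(Mul(Add(-133, Mul(-1, -74)), A), Mul(240, G)), A))) = Add(6, Mul(-3, Add(Add(Mul(Add(-133, 74), A), Mul(240, G)), A))) = Add(6, Mul(-3, Add(Add(Mul(-59, A), Mul(240, G)), A))) = Add(6, Mul(-3, Add(Mul(-58, A), Mul(240, G)))) = Add(6, Add(Mul(-720, G), Mul(174, A))) = Add(6, Mul(-720, G), Mul(174, A)))
r = 0
Function('g')(I) = 19
q = Rational(-19, 187404) (q = Mul(19, Pow(Add(6, Mul(-720, 218), Mul(174, -175)), -1)) = Mul(19, Pow(Add(6, -156960, -30450), -1)) = Mul(19, Pow(-187404, -1)) = Mul(19, Rational(-1, 187404)) = Rational(-19, 187404) ≈ -0.00010139)
Mul(-1, q) = Mul(-1, Rational(-19, 187404)) = Rational(19, 187404)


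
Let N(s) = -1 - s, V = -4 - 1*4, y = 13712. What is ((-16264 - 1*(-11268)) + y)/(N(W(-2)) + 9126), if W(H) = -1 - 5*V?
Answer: 4358/4543 ≈ 0.95928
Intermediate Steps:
V = -8 (V = -4 - 4 = -8)
W(H) = 39 (W(H) = -1 - 5*(-8) = -1 + 40 = 39)
((-16264 - 1*(-11268)) + y)/(N(W(-2)) + 9126) = ((-16264 - 1*(-11268)) + 13712)/((-1 - 1*39) + 9126) = ((-16264 + 11268) + 13712)/((-1 - 39) + 9126) = (-4996 + 13712)/(-40 + 9126) = 8716/9086 = 8716*(1/9086) = 4358/4543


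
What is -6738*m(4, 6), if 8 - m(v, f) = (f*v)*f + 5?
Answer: 950058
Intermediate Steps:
m(v, f) = 3 - v*f² (m(v, f) = 8 - ((f*v)*f + 5) = 8 - (v*f² + 5) = 8 - (5 + v*f²) = 8 + (-5 - v*f²) = 3 - v*f²)
-6738*m(4, 6) = -6738*(3 - 1*4*6²) = -6738*(3 - 1*4*36) = -6738*(3 - 144) = -6738*(-141) = 950058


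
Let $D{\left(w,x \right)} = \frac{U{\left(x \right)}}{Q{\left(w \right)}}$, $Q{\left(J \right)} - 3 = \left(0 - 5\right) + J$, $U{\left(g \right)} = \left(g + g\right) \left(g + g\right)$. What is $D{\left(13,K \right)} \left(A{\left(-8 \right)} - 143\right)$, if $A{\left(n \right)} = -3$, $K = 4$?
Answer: $- \frac{9344}{11} \approx -849.45$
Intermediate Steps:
$U{\left(g \right)} = 4 g^{2}$ ($U{\left(g \right)} = 2 g 2 g = 4 g^{2}$)
$Q{\left(J \right)} = -2 + J$ ($Q{\left(J \right)} = 3 + \left(\left(0 - 5\right) + J\right) = 3 + \left(-5 + J\right) = -2 + J$)
$D{\left(w,x \right)} = \frac{4 x^{2}}{-2 + w}$
$D{\left(13,K \right)} \left(A{\left(-8 \right)} - 143\right) = \frac{4 \cdot 4^{2}}{-2 + 13} \left(-3 - 143\right) = 4 \cdot 16 \cdot \frac{1}{11} \left(-146\right) = \frac{64}{11} \left(-146\right) = - \frac{9344}{11}$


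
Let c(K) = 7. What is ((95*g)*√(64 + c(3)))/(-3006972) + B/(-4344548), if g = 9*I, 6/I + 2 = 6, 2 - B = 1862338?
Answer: 465584/1086137 - 285*√71/668216 ≈ 0.42507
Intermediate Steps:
B = -1862336 (B = 2 - 1*1862338 = 2 - 1862338 = -1862336)
I = 3/2 (I = 6/(-2 + 6) = 6/4 = 6*(¼) = 3/2 ≈ 1.5000)
g = 27/2 (g = 9*(3/2) = 27/2 ≈ 13.500)
((95*g)*√(64 + c(3)))/(-3006972) + B/(-4344548) = ((95*(27/2))*√(64 + 7))/(-3006972) - 1862336/(-4344548) = (2565*√71/2)*(-1/3006972) - 1862336*(-1/4344548) = -285*√71/668216 + 465584/1086137 = 465584/1086137 - 285*√71/668216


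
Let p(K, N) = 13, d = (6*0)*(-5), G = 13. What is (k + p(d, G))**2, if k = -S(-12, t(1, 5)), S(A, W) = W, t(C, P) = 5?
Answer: 64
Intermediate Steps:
d = 0 (d = 0*(-5) = 0)
k = -5 (k = -1*5 = -5)
(k + p(d, G))**2 = (-5 + 13)**2 = 8**2 = 64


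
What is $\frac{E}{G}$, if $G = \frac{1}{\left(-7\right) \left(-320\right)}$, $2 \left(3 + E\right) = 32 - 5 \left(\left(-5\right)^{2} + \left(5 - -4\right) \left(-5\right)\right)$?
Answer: $141120$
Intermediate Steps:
$E = 63$ ($E = -3 + \frac{32 - 5 \left(\left(-5\right)^{2} + \left(5 - -4\right) \left(-5\right)\right)}{2} = -3 + \frac{32 - 5 \left(25 + \left(5 + 4\right) \left(-5\right)\right)}{2} = -3 + \frac{32 - 5 \left(25 + 9 \left(-5\right)\right)}{2} = -3 + \frac{32 - 5 \left(25 - 45\right)}{2} = -3 + \frac{32 - -100}{2} = -3 + \frac{32 + 100}{2} = -3 + \frac{1}{2} \cdot 132 = -3 + 66 = 63$)
$G = \frac{1}{2240} \approx 0.00044643$
$\frac{E}{G} = 63 \frac{1}{\frac{1}{2240}} = 63 \cdot 2240 = 141120$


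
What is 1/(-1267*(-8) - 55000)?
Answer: -1/44864 ≈ -2.2290e-5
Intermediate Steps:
1/(-1267*(-8) - 55000) = 1/(10136 - 55000) = 1/(-44864) = -1/44864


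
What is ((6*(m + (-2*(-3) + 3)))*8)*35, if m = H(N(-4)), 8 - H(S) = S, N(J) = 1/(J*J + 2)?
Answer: 85400/3 ≈ 28467.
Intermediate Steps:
N(J) = 1/(2 + J²) (N(J) = 1/(J² + 2) = 1/(2 + J²))
H(S) = 8 - S
m = 143/18 (m = 8 - 1/(2 + (-4)²) = 8 - 1/(2 + 16) = 8 - 1/18 = 143/18 ≈ 7.9444)
((6*(m + (-2*(-3) + 3)))*8)*35 = ((6*(143/18 + (-2*(-3) + 3)))*8)*35 = ((6*(143/18 + (6 + 3)))*8)*35 = ((6*(143/18 + 9))*8)*35 = ((6*(305/18))*8)*35 = ((305/3)*8)*35 = (2440/3)*35 = 85400/3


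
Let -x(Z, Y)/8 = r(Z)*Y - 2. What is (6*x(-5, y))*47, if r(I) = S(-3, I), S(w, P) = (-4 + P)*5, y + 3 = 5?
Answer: 207552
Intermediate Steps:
y = 2 (y = -3 + 5 = 2)
S(w, P) = -20 + 5*P
r(I) = -20 + 5*I
x(Z, Y) = 16 - 8*Y*(-20 + 5*Z) (x(Z, Y) = -8*((-20 + 5*Z)*Y - 2) = -8*(Y*(-20 + 5*Z) - 2) = -8*(-2 + Y*(-20 + 5*Z)) = 16 - 8*Y*(-20 + 5*Z))
(6*x(-5, y))*47 = (6*(16 - 40*2*(-4 - 5)))*47 = (6*(16 - 40*2*(-9)))*47 = (6*(16 + 720))*47 = (6*736)*47 = 4416*47 = 207552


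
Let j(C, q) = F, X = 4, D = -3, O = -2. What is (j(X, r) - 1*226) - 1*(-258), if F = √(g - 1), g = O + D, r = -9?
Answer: 32 + I*√6 ≈ 32.0 + 2.4495*I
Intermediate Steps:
g = -5 (g = -2 - 3 = -5)
F = I*√6 (F = √(-5 - 1) = √(-6) = I*√6 ≈ 2.4495*I)
j(C, q) = I*√6
(j(X, r) - 1*226) - 1*(-258) = (I*√6 - 1*226) - 1*(-258) = (I*√6 - 226) + 258 = (-226 + I*√6) + 258 = 32 + I*√6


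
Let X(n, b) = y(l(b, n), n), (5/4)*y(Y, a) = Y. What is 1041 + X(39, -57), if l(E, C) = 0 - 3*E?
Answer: 5889/5 ≈ 1177.8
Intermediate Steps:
l(E, C) = -3*E
y(Y, a) = 4*Y/5
X(n, b) = -12*b/5 (X(n, b) = 4*(-3*b)/5 = -12*b/5)
1041 + X(39, -57) = 1041 - 12/5*(-57) = 1041 + 684/5 = 5889/5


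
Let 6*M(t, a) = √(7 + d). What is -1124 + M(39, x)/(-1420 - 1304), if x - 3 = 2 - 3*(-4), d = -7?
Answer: -1124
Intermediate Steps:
x = 17 (x = 3 + (2 - 3*(-4)) = 3 + (2 + 12) = 3 + 14 = 17)
M(t, a) = 0 (M(t, a) = √(7 - 7)/6 = √0/6 = (⅙)*0 = 0)
-1124 + M(39, x)/(-1420 - 1304) = -1124 + 0/(-1420 - 1304) = -1124 + 0/(-2724) = -1124 + 0*(-1/2724) = -1124 + 0 = -1124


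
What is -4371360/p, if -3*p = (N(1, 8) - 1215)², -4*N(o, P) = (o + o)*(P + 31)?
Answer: 5828480/677329 ≈ 8.6051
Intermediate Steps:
N(o, P) = -o*(31 + P)/2 (N(o, P) = -(o + o)*(P + 31)/4 = -2*o*(31 + P)/4 = -o*(31 + P)/2)
p = -2031987/4 (p = -(-½*1*(31 + 8) - 1215)²/3 = -(-½*1*39 - 1215)²/3 = -(-39/2 - 1215)²/3 = -(-2469/2)²/3 = -⅓*6095961/4 = -2031987/4 ≈ -5.0800e+5)
-4371360/p = -4371360/(-2031987/4) = -4371360*(-4/2031987) = 5828480/677329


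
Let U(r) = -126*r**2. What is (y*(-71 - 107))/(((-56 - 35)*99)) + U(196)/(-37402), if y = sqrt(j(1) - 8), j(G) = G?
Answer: 2420208/18701 + 178*I*sqrt(7)/9009 ≈ 129.42 + 0.052275*I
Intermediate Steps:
y = I*sqrt(7) (y = sqrt(1 - 8) = sqrt(-7) = I*sqrt(7) ≈ 2.6458*I)
(y*(-71 - 107))/(((-56 - 35)*99)) + U(196)/(-37402) = ((I*sqrt(7))*(-71 - 107))/(((-56 - 35)*99)) - 126*196**2/(-37402) = ((I*sqrt(7))*(-178))/((-91*99)) - 126*38416*(-1/37402) = -178*I*sqrt(7)/(-9009) - 4840416*(-1/37402) = -178*I*sqrt(7)*(-1/9009) + 2420208/18701 = 178*I*sqrt(7)/9009 + 2420208/18701 = 2420208/18701 + 178*I*sqrt(7)/9009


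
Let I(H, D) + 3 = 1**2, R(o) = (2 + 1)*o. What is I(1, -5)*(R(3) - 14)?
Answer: 10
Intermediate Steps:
R(o) = 3*o
I(H, D) = -2 (I(H, D) = -3 + 1**2 = -3 + 1 = -2)
I(1, -5)*(R(3) - 14) = -2*(3*3 - 14) = -2*(9 - 14) = -2*(-5) = 10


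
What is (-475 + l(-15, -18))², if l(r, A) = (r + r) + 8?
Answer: 247009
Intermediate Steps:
l(r, A) = 8 + 2*r (l(r, A) = 2*r + 8 = 8 + 2*r)
(-475 + l(-15, -18))² = (-475 + (8 + 2*(-15)))² = (-475 + (8 - 30))² = (-475 - 22)² = (-497)² = 247009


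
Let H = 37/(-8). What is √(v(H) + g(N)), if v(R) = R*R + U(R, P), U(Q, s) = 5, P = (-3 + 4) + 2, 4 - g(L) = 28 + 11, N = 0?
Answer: I*√551/8 ≈ 2.9342*I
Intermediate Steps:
g(L) = -35 (g(L) = 4 - (28 + 11) = 4 - 1*39 = 4 - 39 = -35)
P = 3 (P = 1 + 2 = 3)
H = -37/8 (H = 37*(-⅛) = -37/8 ≈ -4.6250)
v(R) = 5 + R² (v(R) = R*R + 5 = R² + 5 = 5 + R²)
√(v(H) + g(N)) = √((5 + (-37/8)²) - 35) = √((5 + 1369/64) - 35) = √(1689/64 - 35) = √(-551/64) = I*√551/8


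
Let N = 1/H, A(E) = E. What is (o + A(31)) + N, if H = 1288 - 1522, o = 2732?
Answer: 646541/234 ≈ 2763.0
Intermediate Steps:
H = -234
N = -1/234 (N = 1/(-234) = -1/234 ≈ -0.0042735)
(o + A(31)) + N = (2732 + 31) - 1/234 = 2763 - 1/234 = 646541/234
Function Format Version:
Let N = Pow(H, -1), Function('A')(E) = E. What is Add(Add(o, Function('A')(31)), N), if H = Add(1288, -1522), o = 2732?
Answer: Rational(646541, 234) ≈ 2763.0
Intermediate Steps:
H = -234
N = Rational(-1, 234) (N = Pow(-234, -1) = Rational(-1, 234) ≈ -0.0042735)
Add(Add(o, Function('A')(31)), N) = Add(Add(2732, 31), Rational(-1, 234)) = Add(2763, Rational(-1, 234)) = Rational(646541, 234)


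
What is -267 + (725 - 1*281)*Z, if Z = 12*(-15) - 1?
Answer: -80631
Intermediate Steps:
Z = -181 (Z = -180 - 1 = -181)
-267 + (725 - 1*281)*Z = -267 + (725 - 1*281)*(-181) = -267 + (725 - 281)*(-181) = -267 + 444*(-181) = -267 - 80364 = -80631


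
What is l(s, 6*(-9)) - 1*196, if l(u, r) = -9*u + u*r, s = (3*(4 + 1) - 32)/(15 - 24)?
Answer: -315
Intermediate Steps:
s = 17/9 (s = (3*5 - 32)/(-9) = (15 - 32)*(-1/9) = -17*(-1/9) = 17/9 ≈ 1.8889)
l(u, r) = -9*u + r*u
l(s, 6*(-9)) - 1*196 = 17*(-9 + 6*(-9))/9 - 1*196 = 17*(-9 - 54)/9 - 196 = (17/9)*(-63) - 196 = -119 - 196 = -315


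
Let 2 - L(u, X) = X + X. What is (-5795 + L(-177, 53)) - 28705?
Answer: -34604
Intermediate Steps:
L(u, X) = 2 - 2*X (L(u, X) = 2 - (X + X) = 2 - 2*X)
(-5795 + L(-177, 53)) - 28705 = (-5795 + (2 - 2*53)) - 28705 = (-5795 + (2 - 106)) - 28705 = (-5795 - 104) - 28705 = -5899 - 28705 = -34604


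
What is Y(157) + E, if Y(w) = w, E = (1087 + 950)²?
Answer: 4149526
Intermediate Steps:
E = 4149369 (E = 2037² = 4149369)
Y(157) + E = 157 + 4149369 = 4149526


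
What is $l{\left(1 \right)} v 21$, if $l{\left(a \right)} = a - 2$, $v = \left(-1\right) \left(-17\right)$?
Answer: $-357$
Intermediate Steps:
$v = 17$
$l{\left(a \right)} = -2 + a$ ($l{\left(a \right)} = a - 2 = -2 + a$)
$l{\left(1 \right)} v 21 = \left(-2 + 1\right) 17 \cdot 21 = \left(-1\right) 17 \cdot 21 = \left(-17\right) 21 = -357$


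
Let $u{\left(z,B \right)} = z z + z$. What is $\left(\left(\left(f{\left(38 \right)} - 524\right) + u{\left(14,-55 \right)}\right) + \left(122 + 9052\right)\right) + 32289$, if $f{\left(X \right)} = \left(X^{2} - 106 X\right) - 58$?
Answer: $38507$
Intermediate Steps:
$f{\left(X \right)} = -58 + X^{2} - 106 X$
$u{\left(z,B \right)} = z + z^{2}$ ($u{\left(z,B \right)} = z^{2} + z = z + z^{2}$)
$\left(\left(\left(f{\left(38 \right)} - 524\right) + u{\left(14,-55 \right)}\right) + \left(122 + 9052\right)\right) + 32289 = \left(\left(\left(\left(-58 + 38^{2} - 4028\right) - 524\right) + 14 \left(1 + 14\right)\right) + \left(122 + 9052\right)\right) + 32289 = \left(\left(\left(\left(-58 + 1444 - 4028\right) - 524\right) + 14 \cdot 15\right) + 9174\right) + 32289 = \left(\left(\left(-2642 - 524\right) + 210\right) + 9174\right) + 32289 = \left(\left(-3166 + 210\right) + 9174\right) + 32289 = \left(-2956 + 9174\right) + 32289 = 6218 + 32289 = 38507$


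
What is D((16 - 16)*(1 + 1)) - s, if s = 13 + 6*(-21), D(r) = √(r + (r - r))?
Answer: 113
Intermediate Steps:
D(r) = √r (D(r) = √(r + 0) = √r)
s = -113 (s = 13 - 126 = -113)
D((16 - 16)*(1 + 1)) - s = √((16 - 16)*(1 + 1)) - 1*(-113) = √(0*2) + 113 = √0 + 113 = 0 + 113 = 113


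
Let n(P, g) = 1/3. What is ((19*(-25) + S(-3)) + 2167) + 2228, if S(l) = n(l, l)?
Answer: 11761/3 ≈ 3920.3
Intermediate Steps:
n(P, g) = 1/3
S(l) = 1/3
((19*(-25) + S(-3)) + 2167) + 2228 = ((19*(-25) + 1/3) + 2167) + 2228 = ((-475 + 1/3) + 2167) + 2228 = (-1424/3 + 2167) + 2228 = 5077/3 + 2228 = 11761/3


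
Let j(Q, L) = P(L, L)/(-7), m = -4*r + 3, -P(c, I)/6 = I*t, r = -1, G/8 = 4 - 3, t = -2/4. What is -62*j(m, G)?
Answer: 1488/7 ≈ 212.57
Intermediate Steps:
t = -½ (t = -2*¼ = -½ ≈ -0.50000)
G = 8 (G = 8*(4 - 3) = 8*1 = 8)
P(c, I) = 3*I (P(c, I) = -6*I*(-1)/2 = -(-3)*I = 3*I)
m = 7 (m = -4*(-1) + 3 = 4 + 3 = 7)
j(Q, L) = -3*L/7 (j(Q, L) = (3*L)/(-7) = (3*L)*(-⅐) = -3*L/7)
-62*j(m, G) = -(-186)*8/7 = -62*(-24/7) = 1488/7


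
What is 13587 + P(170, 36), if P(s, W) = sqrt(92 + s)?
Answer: 13587 + sqrt(262) ≈ 13603.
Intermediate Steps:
13587 + P(170, 36) = 13587 + sqrt(92 + 170) = 13587 + sqrt(262)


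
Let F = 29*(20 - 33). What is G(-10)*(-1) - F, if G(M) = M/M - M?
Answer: 366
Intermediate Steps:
G(M) = 1 - M
F = -377 (F = 29*(-13) = -377)
G(-10)*(-1) - F = (1 - 1*(-10))*(-1) - 1*(-377) = (1 + 10)*(-1) + 377 = 11*(-1) + 377 = -11 + 377 = 366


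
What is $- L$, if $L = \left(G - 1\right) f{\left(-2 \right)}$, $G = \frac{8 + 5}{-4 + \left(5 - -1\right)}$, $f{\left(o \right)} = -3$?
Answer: $\frac{33}{2} \approx 16.5$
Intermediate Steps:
$G = \frac{13}{2}$ ($G = \frac{13}{-4 + \left(5 + 1\right)} = \frac{13}{-4 + 6} = \frac{13}{2} \approx 6.5$)
$L = - \frac{33}{2}$ ($L = \left(\frac{13}{2} - 1\right) \left(-3\right) = \frac{11}{2} \left(-3\right) = - \frac{33}{2} \approx -16.5$)
$- L = \left(-1\right) \left(- \frac{33}{2}\right) = \frac{33}{2}$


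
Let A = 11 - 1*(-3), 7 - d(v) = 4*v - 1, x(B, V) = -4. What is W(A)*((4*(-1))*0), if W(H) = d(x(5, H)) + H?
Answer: 0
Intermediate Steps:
d(v) = 8 - 4*v (d(v) = 7 - (4*v - 1) = 7 - (-1 + 4*v) = 7 + (1 - 4*v) = 8 - 4*v)
A = 14 (A = 11 + 3 = 14)
W(H) = 24 + H (W(H) = (8 - 4*(-4)) + H = (8 + 16) + H = 24 + H)
W(A)*((4*(-1))*0) = (24 + 14)*((4*(-1))*0) = 38*(-4*0) = 38*0 = 0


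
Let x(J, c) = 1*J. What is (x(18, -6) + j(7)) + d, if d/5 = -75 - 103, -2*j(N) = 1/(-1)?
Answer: -1743/2 ≈ -871.50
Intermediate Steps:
x(J, c) = J
j(N) = 1/2 (j(N) = -1/(2*(-1)) = -(-1)/2 = -1/2*(-1) = 1/2)
d = -890 (d = 5*(-75 - 103) = 5*(-178) = -890)
(x(18, -6) + j(7)) + d = (18 + 1/2) - 890 = 37/2 - 890 = -1743/2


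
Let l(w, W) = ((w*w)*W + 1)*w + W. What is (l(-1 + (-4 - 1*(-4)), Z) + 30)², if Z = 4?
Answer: 841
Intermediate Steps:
l(w, W) = W + w*(1 + W*w²) (l(w, W) = (w²*W + 1)*w + W = (W*w² + 1)*w + W = (1 + W*w²)*w + W = w*(1 + W*w²) + W = W + w*(1 + W*w²))
(l(-1 + (-4 - 1*(-4)), Z) + 30)² = ((4 + (-1 + (-4 - 1*(-4))) + 4*(-1 + (-4 - 1*(-4)))³) + 30)² = ((4 + (-1 + (-4 + 4)) + 4*(-1 + (-4 + 4))³) + 30)² = ((4 + (-1 + 0) + 4*(-1 + 0)³) + 30)² = ((4 - 1 + 4*(-1)³) + 30)² = ((4 - 1 + 4*(-1)) + 30)² = ((4 - 1 - 4) + 30)² = (-1 + 30)² = 29² = 841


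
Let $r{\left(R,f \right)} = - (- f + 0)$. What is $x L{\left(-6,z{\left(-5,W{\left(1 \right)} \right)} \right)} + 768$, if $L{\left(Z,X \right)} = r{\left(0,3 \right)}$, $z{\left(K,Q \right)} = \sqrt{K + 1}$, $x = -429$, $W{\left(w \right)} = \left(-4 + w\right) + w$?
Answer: $-519$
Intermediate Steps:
$W{\left(w \right)} = -4 + 2 w$
$z{\left(K,Q \right)} = \sqrt{1 + K}$
$r{\left(R,f \right)} = f$ ($r{\left(R,f \right)} = - \left(-1\right) f = f$)
$L{\left(Z,X \right)} = 3$
$x L{\left(-6,z{\left(-5,W{\left(1 \right)} \right)} \right)} + 768 = \left(-429\right) 3 + 768 = -1287 + 768 = -519$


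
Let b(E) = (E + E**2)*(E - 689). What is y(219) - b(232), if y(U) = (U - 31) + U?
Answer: 24703999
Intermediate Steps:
y(U) = -31 + 2*U (y(U) = (-31 + U) + U = -31 + 2*U)
b(E) = (-689 + E)*(E + E**2) (b(E) = (E + E**2)*(-689 + E) = (-689 + E)*(E + E**2))
y(219) - b(232) = (-31 + 2*219) - 232*(-689 + 232**2 - 688*232) = (-31 + 438) - 232*(-689 + 53824 - 159616) = 407 - 232*(-106481) = 407 - 1*(-24703592) = 407 + 24703592 = 24703999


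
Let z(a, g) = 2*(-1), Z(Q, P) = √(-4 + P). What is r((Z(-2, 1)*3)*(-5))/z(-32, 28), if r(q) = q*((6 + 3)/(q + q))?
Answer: -9/4 ≈ -2.2500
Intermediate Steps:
r(q) = 9/2 (r(q) = q*(9/((2*q))) = q*(9*(1/(2*q))) = q*(9/(2*q)) = 9/2)
z(a, g) = -2
r((Z(-2, 1)*3)*(-5))/z(-32, 28) = (9/2)/(-2) = (9/2)*(-½) = -9/4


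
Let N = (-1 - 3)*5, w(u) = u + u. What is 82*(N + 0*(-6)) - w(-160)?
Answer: -1320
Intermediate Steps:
w(u) = 2*u
N = -20 (N = -4*5 = -20)
82*(N + 0*(-6)) - w(-160) = 82*(-20 + 0*(-6)) - 2*(-160) = 82*(-20 + 0) - 1*(-320) = 82*(-20) + 320 = -1640 + 320 = -1320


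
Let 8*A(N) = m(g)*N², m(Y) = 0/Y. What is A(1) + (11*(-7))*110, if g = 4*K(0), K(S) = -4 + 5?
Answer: -8470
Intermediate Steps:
K(S) = 1
g = 4 (g = 4*1 = 4)
m(Y) = 0
A(N) = 0 (A(N) = (0*N²)/8 = (⅛)*0 = 0)
A(1) + (11*(-7))*110 = 0 + (11*(-7))*110 = 0 - 77*110 = 0 - 8470 = -8470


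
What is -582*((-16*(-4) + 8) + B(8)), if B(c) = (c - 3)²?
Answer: -56454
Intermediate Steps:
B(c) = (-3 + c)²
-582*((-16*(-4) + 8) + B(8)) = -582*((-16*(-4) + 8) + (-3 + 8)²) = -582*((64 + 8) + 5²) = -582*(72 + 25) = -582*97 = -56454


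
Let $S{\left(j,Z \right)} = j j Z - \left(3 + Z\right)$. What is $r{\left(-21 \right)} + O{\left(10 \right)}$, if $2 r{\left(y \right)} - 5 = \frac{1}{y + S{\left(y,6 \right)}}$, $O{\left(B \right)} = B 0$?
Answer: $\frac{13081}{5232} \approx 2.5002$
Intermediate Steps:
$O{\left(B \right)} = 0$
$S{\left(j,Z \right)} = -3 - Z + Z j^{2}$ ($S{\left(j,Z \right)} = j^{2} Z - \left(3 + Z\right) = Z j^{2} - \left(3 + Z\right) = -3 - Z + Z j^{2}$)
$r{\left(y \right)} = \frac{5}{2} + \frac{1}{2 \left(-9 + y + 6 y^{2}\right)}$ ($r{\left(y \right)} = \frac{5}{2} + \frac{1}{2 \left(y - \left(9 - 6 y^{2}\right)\right)} = \frac{5}{2} + \frac{1}{2 \left(y + \left(-9 + 6 y^{2}\right)\right)} = \frac{5}{2} + \frac{1}{2 \left(-9 + y + 6 y^{2}\right)}$)
$r{\left(-21 \right)} + O{\left(10 \right)} = \frac{-44 + 5 \left(-21\right) + 30 \left(-21\right)^{2}}{2 \left(-9 - 21 + 6 \left(-21\right)^{2}\right)} + 0 = \frac{-44 - 105 + 30 \cdot 441}{2 \left(-9 - 21 + 6 \cdot 441\right)} + 0 = \frac{-44 - 105 + 13230}{2 \left(-9 - 21 + 2646\right)} + 0 = \frac{1}{2} \cdot \frac{1}{2616} \cdot 13081 + 0 = \frac{13081}{5232} + 0 = \frac{13081}{5232}$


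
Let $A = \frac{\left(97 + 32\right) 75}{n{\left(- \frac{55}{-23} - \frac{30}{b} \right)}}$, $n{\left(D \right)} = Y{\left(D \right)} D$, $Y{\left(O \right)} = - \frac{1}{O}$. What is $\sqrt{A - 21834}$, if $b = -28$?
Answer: $9 i \sqrt{389} \approx 177.51 i$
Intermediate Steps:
$n{\left(D \right)} = -1$ ($n{\left(D \right)} = - \frac{1}{D} D = -1$)
$A = -9675$ ($A = \frac{\left(97 + 32\right) 75}{-1} = 129 \cdot 75 \left(-1\right) = 9675 \left(-1\right) = -9675$)
$\sqrt{A - 21834} = \sqrt{-9675 - 21834} = \sqrt{-31509} = 9 i \sqrt{389}$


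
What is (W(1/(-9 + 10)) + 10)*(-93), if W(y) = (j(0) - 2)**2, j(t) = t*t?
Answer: -1302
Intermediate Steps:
j(t) = t**2
W(y) = 4 (W(y) = (0**2 - 2)**2 = (0 - 2)**2 = (-2)**2 = 4)
(W(1/(-9 + 10)) + 10)*(-93) = (4 + 10)*(-93) = 14*(-93) = -1302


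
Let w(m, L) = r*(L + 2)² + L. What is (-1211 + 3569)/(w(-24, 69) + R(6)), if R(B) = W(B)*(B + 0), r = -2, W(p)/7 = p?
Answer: -2358/9761 ≈ -0.24157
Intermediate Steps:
W(p) = 7*p
w(m, L) = L - 2*(2 + L)² (w(m, L) = -2*(L + 2)² + L = -2*(2 + L)² + L = L - 2*(2 + L)²)
R(B) = 7*B² (R(B) = (7*B)*(B + 0) = (7*B)*B = 7*B²)
(-1211 + 3569)/(w(-24, 69) + R(6)) = (-1211 + 3569)/((69 - 2*(2 + 69)²) + 7*6²) = 2358/((69 - 2*71²) + 7*36) = 2358/((69 - 2*5041) + 252) = 2358/((69 - 10082) + 252) = 2358/(-10013 + 252) = 2358/(-9761) = 2358*(-1/9761) = -2358/9761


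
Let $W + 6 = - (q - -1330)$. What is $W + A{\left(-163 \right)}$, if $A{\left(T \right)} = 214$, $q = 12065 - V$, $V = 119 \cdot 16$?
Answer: $-11283$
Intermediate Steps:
$V = 1904$
$q = 10161$ ($q = 12065 - 1904 = 10161$)
$W = -11497$ ($W = -6 - \left(10161 - -1330\right) = -6 - \left(10161 + 1330\right) = -6 - 11491 = -11497$)
$W + A{\left(-163 \right)} = -11497 + 214 = -11283$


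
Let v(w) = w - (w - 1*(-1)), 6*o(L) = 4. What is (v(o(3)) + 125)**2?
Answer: 15376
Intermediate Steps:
o(L) = 2/3 (o(L) = (1/6)*4 = 2/3)
v(w) = -1 (v(w) = w - (w + 1) = w - (1 + w) = w + (-1 - w) = -1)
(v(o(3)) + 125)**2 = (-1 + 125)**2 = 124**2 = 15376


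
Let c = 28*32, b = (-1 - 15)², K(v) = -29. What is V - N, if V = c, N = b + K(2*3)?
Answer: 669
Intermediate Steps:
b = 256 (b = (-16)² = 256)
c = 896
N = 227 (N = 256 - 29 = 227)
V = 896
V - N = 896 - 1*227 = 896 - 227 = 669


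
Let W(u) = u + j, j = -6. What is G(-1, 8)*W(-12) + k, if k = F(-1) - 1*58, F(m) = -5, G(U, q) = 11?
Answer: -261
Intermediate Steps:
W(u) = -6 + u (W(u) = u - 6 = -6 + u)
k = -63 (k = -5 - 1*58 = -5 - 58 = -63)
G(-1, 8)*W(-12) + k = 11*(-6 - 12) - 63 = 11*(-18) - 63 = -198 - 63 = -261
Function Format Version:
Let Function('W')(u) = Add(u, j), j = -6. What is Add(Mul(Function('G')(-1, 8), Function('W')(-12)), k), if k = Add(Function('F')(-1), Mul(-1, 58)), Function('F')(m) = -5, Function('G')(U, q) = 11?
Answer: -261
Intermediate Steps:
Function('W')(u) = Add(-6, u) (Function('W')(u) = Add(u, -6) = Add(-6, u))
k = -63 (k = Add(-5, Mul(-1, 58)) = Add(-5, -58) = -63)
Add(Mul(Function('G')(-1, 8), Function('W')(-12)), k) = Add(Mul(11, Add(-6, -12)), -63) = Add(Mul(11, -18), -63) = Add(-198, -63) = -261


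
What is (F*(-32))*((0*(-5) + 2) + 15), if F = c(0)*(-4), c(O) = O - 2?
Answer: -4352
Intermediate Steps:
c(O) = -2 + O
F = 8 (F = (-2 + 0)*(-4) = -2*(-4) = 8)
(F*(-32))*((0*(-5) + 2) + 15) = (8*(-32))*((0*(-5) + 2) + 15) = -256*((0 + 2) + 15) = -256*(2 + 15) = -256*17 = -4352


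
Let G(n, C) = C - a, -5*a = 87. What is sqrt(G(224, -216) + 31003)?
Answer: sqrt(770110)/5 ≈ 175.51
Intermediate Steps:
a = -87/5 (a = -1/5*87 = -87/5 ≈ -17.400)
G(n, C) = 87/5 + C (G(n, C) = C - 1*(-87/5) = C + 87/5 = 87/5 + C)
sqrt(G(224, -216) + 31003) = sqrt((87/5 - 216) + 31003) = sqrt(-993/5 + 31003) = sqrt(154022/5) = sqrt(770110)/5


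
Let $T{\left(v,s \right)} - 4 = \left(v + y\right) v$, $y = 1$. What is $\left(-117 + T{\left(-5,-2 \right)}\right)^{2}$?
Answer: $8649$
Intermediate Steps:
$T{\left(v,s \right)} = 4 + v \left(1 + v\right)$ ($T{\left(v,s \right)} = 4 + \left(v + 1\right) v = 4 + \left(1 + v\right) v = 4 + v \left(1 + v\right)$)
$\left(-117 + T{\left(-5,-2 \right)}\right)^{2} = \left(-117 + \left(4 - 5 + \left(-5\right)^{2}\right)\right)^{2} = \left(-117 + \left(4 - 5 + 25\right)\right)^{2} = \left(-117 + 24\right)^{2} = \left(-93\right)^{2} = 8649$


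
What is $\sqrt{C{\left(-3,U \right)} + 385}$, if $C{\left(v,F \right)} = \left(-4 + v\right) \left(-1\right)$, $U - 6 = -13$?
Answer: $14 \sqrt{2} \approx 19.799$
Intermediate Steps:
$U = -7$ ($U = 6 - 13 = -7$)
$C{\left(v,F \right)} = 4 - v$
$\sqrt{C{\left(-3,U \right)} + 385} = \sqrt{\left(4 - -3\right) + 385} = \sqrt{\left(4 + 3\right) + 385} = \sqrt{7 + 385} = \sqrt{392} = 14 \sqrt{2}$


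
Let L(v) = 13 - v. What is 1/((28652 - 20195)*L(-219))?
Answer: 1/1962024 ≈ 5.0968e-7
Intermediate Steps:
1/((28652 - 20195)*L(-219)) = 1/((28652 - 20195)*(13 - 1*(-219))) = 1/(8457*(13 + 219)) = (1/8457)/232 = (1/8457)*(1/232) = 1/1962024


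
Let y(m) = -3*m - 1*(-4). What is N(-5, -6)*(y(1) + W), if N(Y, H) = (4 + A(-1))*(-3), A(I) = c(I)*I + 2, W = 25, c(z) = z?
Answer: -546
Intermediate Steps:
A(I) = 2 + I**2 (A(I) = I*I + 2 = I**2 + 2 = 2 + I**2)
y(m) = 4 - 3*m (y(m) = -3*m + 4 = 4 - 3*m)
N(Y, H) = -21 (N(Y, H) = (4 + (2 + (-1)**2))*(-3) = (4 + (2 + 1))*(-3) = (4 + 3)*(-3) = 7*(-3) = -21)
N(-5, -6)*(y(1) + W) = -21*((4 - 3*1) + 25) = -21*((4 - 3) + 25) = -21*(1 + 25) = -21*26 = -546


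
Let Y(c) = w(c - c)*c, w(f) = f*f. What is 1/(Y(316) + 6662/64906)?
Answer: 32453/3331 ≈ 9.7427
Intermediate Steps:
w(f) = f**2
Y(c) = 0 (Y(c) = (c - c)**2*c = 0**2*c = 0*c = 0)
1/(Y(316) + 6662/64906) = 1/(0 + 6662/64906) = 1/(0 + 6662*(1/64906)) = 1/(0 + 3331/32453) = 1/(3331/32453) = 32453/3331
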